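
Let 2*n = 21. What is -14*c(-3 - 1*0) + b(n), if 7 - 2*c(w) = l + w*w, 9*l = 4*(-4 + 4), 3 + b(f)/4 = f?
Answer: 44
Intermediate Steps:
n = 21/2 (n = (½)*21 = 21/2 ≈ 10.500)
b(f) = -12 + 4*f
l = 0 (l = (4*(-4 + 4))/9 = (4*0)/9 = (⅑)*0 = 0)
c(w) = 7/2 - w²/2 (c(w) = 7/2 - (0 + w*w)/2 = 7/2 - (0 + w²)/2 = 7/2 - w²/2)
-14*c(-3 - 1*0) + b(n) = -14*(7/2 - (-3 - 1*0)²/2) + (-12 + 4*(21/2)) = -14*(7/2 - (-3 + 0)²/2) + (-12 + 42) = -14*(7/2 - ½*(-3)²) + 30 = -14*(7/2 - ½*9) + 30 = -14*(7/2 - 9/2) + 30 = -14*(-1) + 30 = 14 + 30 = 44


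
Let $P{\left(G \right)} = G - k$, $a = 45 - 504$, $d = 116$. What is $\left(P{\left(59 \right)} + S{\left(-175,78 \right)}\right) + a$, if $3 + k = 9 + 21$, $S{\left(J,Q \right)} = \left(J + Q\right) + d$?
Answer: $-408$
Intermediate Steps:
$S{\left(J,Q \right)} = 116 + J + Q$ ($S{\left(J,Q \right)} = \left(J + Q\right) + 116 = 116 + J + Q$)
$k = 27$ ($k = -3 + \left(9 + 21\right) = -3 + 30 = 27$)
$a = -459$ ($a = 45 - 504 = -459$)
$P{\left(G \right)} = -27 + G$ ($P{\left(G \right)} = G - 27 = -27 + G$)
$\left(P{\left(59 \right)} + S{\left(-175,78 \right)}\right) + a = \left(\left(-27 + 59\right) + \left(116 - 175 + 78\right)\right) - 459 = \left(32 + 19\right) - 459 = 51 - 459 = -408$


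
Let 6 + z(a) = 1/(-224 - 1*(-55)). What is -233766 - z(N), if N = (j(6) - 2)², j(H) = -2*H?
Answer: -39505439/169 ≈ -2.3376e+5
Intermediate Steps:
N = 196 (N = (-2*6 - 2)² = (-12 - 2)² = (-14)² = 196)
z(a) = -1015/169 (z(a) = -6 + 1/(-224 - 1*(-55)) = -6 + 1/(-224 + 55) = -6 + 1/(-169) = -6 - 1/169 = -1015/169)
-233766 - z(N) = -233766 - 1*(-1015/169) = -233766 + 1015/169 = -39505439/169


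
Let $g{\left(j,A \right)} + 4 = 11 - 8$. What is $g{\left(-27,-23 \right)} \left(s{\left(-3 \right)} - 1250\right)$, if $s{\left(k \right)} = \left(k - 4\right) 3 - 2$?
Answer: $1273$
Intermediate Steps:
$s{\left(k \right)} = -14 + 3 k$ ($s{\left(k \right)} = \left(k - 4\right) 3 - 2 = \left(-4 + k\right) 3 - 2 = \left(-12 + 3 k\right) - 2 = -14 + 3 k$)
$g{\left(j,A \right)} = -1$ ($g{\left(j,A \right)} = -4 + \left(11 - 8\right) = -4 + 3 = -1$)
$g{\left(-27,-23 \right)} \left(s{\left(-3 \right)} - 1250\right) = - (\left(-14 + 3 \left(-3\right)\right) - 1250) = - (\left(-14 - 9\right) - 1250) = - (-23 - 1250) = \left(-1\right) \left(-1273\right) = 1273$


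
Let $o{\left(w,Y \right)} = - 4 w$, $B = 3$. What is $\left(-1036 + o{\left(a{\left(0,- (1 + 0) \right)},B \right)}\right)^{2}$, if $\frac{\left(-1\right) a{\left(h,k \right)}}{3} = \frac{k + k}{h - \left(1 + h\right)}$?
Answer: $1024144$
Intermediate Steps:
$a{\left(h,k \right)} = 6 k$ ($a{\left(h,k \right)} = - 3 \frac{k + k}{h - \left(1 + h\right)} = - 3 \frac{2 k}{-1} = - 3 \cdot 2 k \left(-1\right) = - 3 \left(- 2 k\right) = 6 k$)
$\left(-1036 + o{\left(a{\left(0,- (1 + 0) \right)},B \right)}\right)^{2} = \left(-1036 - 4 \cdot 6 \left(- (1 + 0)\right)\right)^{2} = \left(-1036 - 4 \cdot 6 \left(\left(-1\right) 1\right)\right)^{2} = \left(-1036 - 4 \cdot 6 \left(-1\right)\right)^{2} = \left(-1036 - -24\right)^{2} = \left(-1036 + 24\right)^{2} = \left(-1012\right)^{2} = 1024144$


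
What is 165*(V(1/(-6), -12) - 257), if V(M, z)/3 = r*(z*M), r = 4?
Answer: -38445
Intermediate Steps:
V(M, z) = 12*M*z (V(M, z) = 3*(4*(z*M)) = 3*(4*(M*z)) = 3*(4*M*z) = 12*M*z)
165*(V(1/(-6), -12) - 257) = 165*(12*(-12)/(-6) - 257) = 165*(12*(-⅙)*(-12) - 257) = 165*(24 - 257) = 165*(-233) = -38445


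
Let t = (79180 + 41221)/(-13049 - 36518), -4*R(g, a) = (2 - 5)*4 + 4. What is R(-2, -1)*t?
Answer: -240802/49567 ≈ -4.8581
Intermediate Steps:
R(g, a) = 2 (R(g, a) = -((2 - 5)*4 + 4)/4 = -(-3*4 + 4)/4 = -(-12 + 4)/4 = -1/4*(-8) = 2)
t = -120401/49567 (t = 120401/(-49567) = 120401*(-1/49567) = -120401/49567 ≈ -2.4291)
R(-2, -1)*t = 2*(-120401/49567) = -240802/49567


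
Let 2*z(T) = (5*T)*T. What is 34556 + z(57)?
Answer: 85357/2 ≈ 42679.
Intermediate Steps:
z(T) = 5*T²/2 (z(T) = ((5*T)*T)/2 = (5*T²)/2 = 5*T²/2)
34556 + z(57) = 34556 + (5/2)*57² = 34556 + (5/2)*3249 = 34556 + 16245/2 = 85357/2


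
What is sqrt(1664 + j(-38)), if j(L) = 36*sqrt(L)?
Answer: 2*sqrt(416 + 9*I*sqrt(38)) ≈ 40.882 + 2.7141*I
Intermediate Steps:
sqrt(1664 + j(-38)) = sqrt(1664 + 36*sqrt(-38)) = sqrt(1664 + 36*(I*sqrt(38))) = sqrt(1664 + 36*I*sqrt(38))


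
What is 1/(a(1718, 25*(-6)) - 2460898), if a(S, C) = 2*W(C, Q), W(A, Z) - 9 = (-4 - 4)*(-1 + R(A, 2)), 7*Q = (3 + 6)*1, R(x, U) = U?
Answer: -1/2460896 ≈ -4.0636e-7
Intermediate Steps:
Q = 9/7 (Q = ((3 + 6)*1)/7 = (9*1)/7 = (1/7)*9 = 9/7 ≈ 1.2857)
W(A, Z) = 1 (W(A, Z) = 9 + (-4 - 4)*(-1 + 2) = 9 - 8*1 = 9 - 8 = 1)
a(S, C) = 2 (a(S, C) = 2*1 = 2)
1/(a(1718, 25*(-6)) - 2460898) = 1/(2 - 2460898) = 1/(-2460896) = -1/2460896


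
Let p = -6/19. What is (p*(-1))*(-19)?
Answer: -6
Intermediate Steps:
p = -6/19 (p = -6*1/19 = -6/19 ≈ -0.31579)
(p*(-1))*(-19) = -6/19*(-1)*(-19) = (6/19)*(-19) = -6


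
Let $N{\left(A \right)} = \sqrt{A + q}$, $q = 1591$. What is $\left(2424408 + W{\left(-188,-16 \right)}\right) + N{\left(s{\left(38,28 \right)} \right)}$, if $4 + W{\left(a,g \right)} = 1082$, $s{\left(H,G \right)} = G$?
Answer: $2425486 + \sqrt{1619} \approx 2.4255 \cdot 10^{6}$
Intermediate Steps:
$N{\left(A \right)} = \sqrt{1591 + A}$ ($N{\left(A \right)} = \sqrt{A + 1591} = \sqrt{1591 + A}$)
$W{\left(a,g \right)} = 1078$ ($W{\left(a,g \right)} = -4 + 1082 = 1078$)
$\left(2424408 + W{\left(-188,-16 \right)}\right) + N{\left(s{\left(38,28 \right)} \right)} = \left(2424408 + 1078\right) + \sqrt{1591 + 28} = 2425486 + \sqrt{1619}$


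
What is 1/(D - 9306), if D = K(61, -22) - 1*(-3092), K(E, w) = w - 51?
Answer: -1/6287 ≈ -0.00015906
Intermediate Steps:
K(E, w) = -51 + w
D = 3019 (D = (-51 - 22) - 1*(-3092) = -73 + 3092 = 3019)
1/(D - 9306) = 1/(3019 - 9306) = 1/(-6287) = -1/6287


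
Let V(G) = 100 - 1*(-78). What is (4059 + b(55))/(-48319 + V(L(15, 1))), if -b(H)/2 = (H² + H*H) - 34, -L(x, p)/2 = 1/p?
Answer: 7973/48141 ≈ 0.16562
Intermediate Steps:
L(x, p) = -2/p
V(G) = 178 (V(G) = 100 + 78 = 178)
b(H) = 68 - 4*H² (b(H) = -2*((H² + H*H) - 34) = -2*((H² + H²) - 34) = -2*(2*H² - 34) = -2*(-34 + 2*H²) = 68 - 4*H²)
(4059 + b(55))/(-48319 + V(L(15, 1))) = (4059 + (68 - 4*55²))/(-48319 + 178) = (4059 + (68 - 4*3025))/(-48141) = (4059 + (68 - 12100))*(-1/48141) = (4059 - 12032)*(-1/48141) = -7973*(-1/48141) = 7973/48141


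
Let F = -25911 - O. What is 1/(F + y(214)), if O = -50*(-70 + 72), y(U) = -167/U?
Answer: -214/5523721 ≈ -3.8742e-5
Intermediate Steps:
O = -100 (O = -50*2 = -100)
F = -25811 (F = -25911 - 1*(-100) = -25911 + 100 = -25811)
1/(F + y(214)) = 1/(-25811 - 167/214) = 1/(-5523721/214) = -214/5523721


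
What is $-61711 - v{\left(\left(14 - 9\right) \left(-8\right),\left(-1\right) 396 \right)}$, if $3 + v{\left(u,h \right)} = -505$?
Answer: $-61203$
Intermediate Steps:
$v{\left(u,h \right)} = -508$ ($v{\left(u,h \right)} = -3 - 505 = -508$)
$-61711 - v{\left(\left(14 - 9\right) \left(-8\right),\left(-1\right) 396 \right)} = -61711 - -508 = -61711 + 508 = -61203$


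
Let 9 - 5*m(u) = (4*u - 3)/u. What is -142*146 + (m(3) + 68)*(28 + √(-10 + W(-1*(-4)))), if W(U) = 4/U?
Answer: -93972/5 + 1038*I/5 ≈ -18794.0 + 207.6*I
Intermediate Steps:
m(u) = 9/5 - (-3 + 4*u)/(5*u) (m(u) = 9/5 - (4*u - 3)/(5*u) = 9/5 - (-3 + 4*u)/(5*u))
-142*146 + (m(3) + 68)*(28 + √(-10 + W(-1*(-4)))) = -142*146 + ((⅗ + 3)/3 + 68)*(28 + √(-10 + 4/((-1*(-4))))) = -20732 + ((⅓)*(18/5) + 68)*(28 + √(-10 + 4/4)) = -20732 + (6/5 + 68)*(28 + √(-10 + 4*(¼))) = -20732 + 346*(28 + √(-10 + 1))/5 = -20732 + 346*(28 + √(-9))/5 = -20732 + 346*(28 + 3*I)/5 = -20732 + (9688/5 + 1038*I/5) = -93972/5 + 1038*I/5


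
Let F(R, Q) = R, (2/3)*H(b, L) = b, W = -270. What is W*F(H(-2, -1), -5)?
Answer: 810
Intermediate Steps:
H(b, L) = 3*b/2
W*F(H(-2, -1), -5) = -405*(-2) = -270*(-3) = 810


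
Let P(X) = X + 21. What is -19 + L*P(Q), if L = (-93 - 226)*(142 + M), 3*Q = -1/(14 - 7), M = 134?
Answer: -12913253/7 ≈ -1.8448e+6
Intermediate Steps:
Q = -1/21 (Q = (-1/(14 - 7))/3 = (-1/7)/3 = (-1*⅐)/3 = (⅓)*(-⅐) = -1/21 ≈ -0.047619)
P(X) = 21 + X
L = -88044 (L = (-93 - 226)*(142 + 134) = -319*276 = -88044)
-19 + L*P(Q) = -19 - 88044*(21 - 1/21) = -19 - 88044*440/21 = -19 - 12913120/7 = -12913253/7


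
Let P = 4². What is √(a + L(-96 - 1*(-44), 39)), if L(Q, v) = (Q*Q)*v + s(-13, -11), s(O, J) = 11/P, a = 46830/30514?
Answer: √392770372792523/61028 ≈ 324.74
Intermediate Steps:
P = 16
a = 23415/15257 (a = 46830*(1/30514) = 23415/15257 ≈ 1.5347)
s(O, J) = 11/16
L(Q, v) = 11/16 + v*Q² (L(Q, v) = (Q*Q)*v + 11/16 = Q²*v + 11/16 = v*Q² + 11/16 = 11/16 + v*Q²)
√(a + L(-96 - 1*(-44), 39)) = √(23415/15257 + (11/16 + 39*(-96 - 1*(-44))²)) = √(23415/15257 + (11/16 + 39*(-96 + 44)²)) = √(23415/15257 + (11/16 + 39*(-52)²)) = √(23415/15257 + (11/16 + 39*2704)) = √(23415/15257 + (11/16 + 105456)) = √(23415/15257 + 1687307/16) = √(25743617539/244112) = √392770372792523/61028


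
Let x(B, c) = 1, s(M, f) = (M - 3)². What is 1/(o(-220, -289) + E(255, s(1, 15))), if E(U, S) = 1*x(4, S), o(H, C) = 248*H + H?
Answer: -1/54779 ≈ -1.8255e-5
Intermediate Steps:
o(H, C) = 249*H
s(M, f) = (-3 + M)²
E(U, S) = 1 (E(U, S) = 1*1 = 1)
1/(o(-220, -289) + E(255, s(1, 15))) = 1/(249*(-220) + 1) = 1/(-54780 + 1) = 1/(-54779) = -1/54779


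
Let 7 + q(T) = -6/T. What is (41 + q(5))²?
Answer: 26896/25 ≈ 1075.8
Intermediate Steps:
q(T) = -7 - 6/T
(41 + q(5))² = (41 + (-7 - 6/5))² = (41 - 41/5)² = (164/5)² = 26896/25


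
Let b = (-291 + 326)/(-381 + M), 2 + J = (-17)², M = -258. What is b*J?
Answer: -10045/639 ≈ -15.720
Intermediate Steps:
J = 287 (J = -2 + (-17)² = -2 + 289 = 287)
b = -35/639 (b = (-291 + 326)/(-381 - 258) = 35/(-639) = 35*(-1/639) = -35/639 ≈ -0.054773)
b*J = -35/639*287 = -10045/639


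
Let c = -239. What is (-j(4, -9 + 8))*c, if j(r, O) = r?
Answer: 956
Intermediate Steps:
(-j(4, -9 + 8))*c = -1*4*(-239) = -4*(-239) = 956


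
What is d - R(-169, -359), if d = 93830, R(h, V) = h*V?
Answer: 33159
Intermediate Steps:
R(h, V) = V*h
d - R(-169, -359) = 93830 - (-359)*(-169) = 93830 - 1*60671 = 93830 - 60671 = 33159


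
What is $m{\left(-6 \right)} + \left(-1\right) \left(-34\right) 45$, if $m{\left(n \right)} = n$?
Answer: $1524$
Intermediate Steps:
$m{\left(-6 \right)} + \left(-1\right) \left(-34\right) 45 = -6 + \left(-1\right) \left(-34\right) 45 = -6 + 34 \cdot 45 = -6 + 1530 = 1524$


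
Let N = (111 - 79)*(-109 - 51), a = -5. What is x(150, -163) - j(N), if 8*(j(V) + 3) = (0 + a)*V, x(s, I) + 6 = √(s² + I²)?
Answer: -3203 + √49069 ≈ -2981.5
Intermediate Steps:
x(s, I) = -6 + √(I² + s²) (x(s, I) = -6 + √(s² + I²) = -6 + √(I² + s²))
N = -5120 (N = 32*(-160) = -5120)
j(V) = -3 - 5*V/8 (j(V) = -3 + ((0 - 5)*V)/8 = -3 + (-5*V)/8 = -3 - 5*V/8)
x(150, -163) - j(N) = (-6 + √((-163)² + 150²)) - (-3 - 5/8*(-5120)) = (-6 + √(26569 + 22500)) - (-3 + 3200) = (-6 + √49069) - 1*3197 = (-6 + √49069) - 3197 = -3203 + √49069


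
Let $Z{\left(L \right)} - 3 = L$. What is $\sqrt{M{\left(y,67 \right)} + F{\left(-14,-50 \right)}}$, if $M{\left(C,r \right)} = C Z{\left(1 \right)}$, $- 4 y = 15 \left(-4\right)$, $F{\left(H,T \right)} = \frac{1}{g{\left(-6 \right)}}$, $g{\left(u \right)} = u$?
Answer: $\frac{\sqrt{2154}}{6} \approx 7.7352$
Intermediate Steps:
$Z{\left(L \right)} = 3 + L$
$F{\left(H,T \right)} = - \frac{1}{6}$ ($F{\left(H,T \right)} = \frac{1}{-6} = - \frac{1}{6}$)
$y = 15$ ($y = - \frac{15 \left(-4\right)}{4} = \left(- \frac{1}{4}\right) \left(-60\right) = 15$)
$M{\left(C,r \right)} = 4 C$ ($M{\left(C,r \right)} = C \left(3 + 1\right) = C 4 = 4 C$)
$\sqrt{M{\left(y,67 \right)} + F{\left(-14,-50 \right)}} = \sqrt{4 \cdot 15 - \frac{1}{6}} = \sqrt{60 - \frac{1}{6}} = \sqrt{\frac{359}{6}} = \frac{\sqrt{2154}}{6}$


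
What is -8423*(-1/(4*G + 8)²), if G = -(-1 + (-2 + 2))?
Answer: 8423/144 ≈ 58.493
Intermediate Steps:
G = 1 (G = -(-1 + 0) = -1*(-1) = 1)
-8423*(-1/(4*G + 8)²) = -8423*(-1/(4*1 + 8)²) = -8423*(-1/(4 + 8)²) = -8423/((-1*12²)) = -8423/((-1*144)) = -8423/(-144) = -8423*(-1/144) = 8423/144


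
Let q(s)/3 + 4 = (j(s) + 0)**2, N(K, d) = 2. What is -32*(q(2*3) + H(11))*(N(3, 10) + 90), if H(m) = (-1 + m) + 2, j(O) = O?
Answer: -317952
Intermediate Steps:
H(m) = 1 + m
q(s) = -12 + 3*s**2 (q(s) = -12 + 3*(s + 0)**2 = -12 + 3*s**2)
-32*(q(2*3) + H(11))*(N(3, 10) + 90) = -32*((-12 + 3*(2*3)**2) + (1 + 11))*(2 + 90) = -32*((-12 + 3*6**2) + 12)*92 = -32*((-12 + 3*36) + 12)*92 = -32*((-12 + 108) + 12)*92 = -32*(96 + 12)*92 = -3456*92 = -32*9936 = -317952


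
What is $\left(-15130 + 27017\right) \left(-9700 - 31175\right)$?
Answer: $-485881125$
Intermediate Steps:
$\left(-15130 + 27017\right) \left(-9700 - 31175\right) = 11887 \left(-40875\right) = -485881125$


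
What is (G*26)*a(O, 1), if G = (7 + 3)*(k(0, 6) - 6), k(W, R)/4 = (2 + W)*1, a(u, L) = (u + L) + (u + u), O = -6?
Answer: -8840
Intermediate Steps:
a(u, L) = L + 3*u (a(u, L) = (L + u) + 2*u = L + 3*u)
k(W, R) = 8 + 4*W (k(W, R) = 4*((2 + W)*1) = 4*(2 + W) = 8 + 4*W)
G = 20 (G = (7 + 3)*((8 + 4*0) - 6) = 10*((8 + 0) - 6) = 10*(8 - 6) = 10*2 = 20)
(G*26)*a(O, 1) = (20*26)*(1 + 3*(-6)) = 520*(1 - 18) = 520*(-17) = -8840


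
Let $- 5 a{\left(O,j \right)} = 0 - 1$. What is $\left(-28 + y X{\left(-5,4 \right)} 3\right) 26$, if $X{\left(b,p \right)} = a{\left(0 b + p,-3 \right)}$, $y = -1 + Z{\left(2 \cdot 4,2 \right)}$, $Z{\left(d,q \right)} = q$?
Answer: $- \frac{3562}{5} \approx -712.4$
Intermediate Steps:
$y = 1$ ($y = -1 + 2 = 1$)
$a{\left(O,j \right)} = \frac{1}{5}$ ($a{\left(O,j \right)} = - \frac{0 - 1}{5} = \left(- \frac{1}{5}\right) \left(-1\right) = \frac{1}{5}$)
$X{\left(b,p \right)} = \frac{1}{5}$
$\left(-28 + y X{\left(-5,4 \right)} 3\right) 26 = \left(-28 + 1 \cdot \frac{1}{5} \cdot 3\right) 26 = \left(-28 + \frac{1}{5} \cdot 3\right) 26 = \left(-28 + \frac{3}{5}\right) 26 = \left(- \frac{137}{5}\right) 26 = - \frac{3562}{5}$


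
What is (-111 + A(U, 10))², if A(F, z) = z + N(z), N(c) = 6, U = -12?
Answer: 9025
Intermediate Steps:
A(F, z) = 6 + z (A(F, z) = z + 6 = 6 + z)
(-111 + A(U, 10))² = (-111 + (6 + 10))² = (-111 + 16)² = (-95)² = 9025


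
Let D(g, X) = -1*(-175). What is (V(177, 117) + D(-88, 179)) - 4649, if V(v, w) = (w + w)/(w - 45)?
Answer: -17883/4 ≈ -4470.8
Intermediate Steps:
D(g, X) = 175
V(v, w) = 2*w/(-45 + w) (V(v, w) = (2*w)/(-45 + w) = 2*w/(-45 + w))
(V(177, 117) + D(-88, 179)) - 4649 = (2*117/(-45 + 117) + 175) - 4649 = (2*117/72 + 175) - 4649 = (2*117*(1/72) + 175) - 4649 = (13/4 + 175) - 4649 = 713/4 - 4649 = -17883/4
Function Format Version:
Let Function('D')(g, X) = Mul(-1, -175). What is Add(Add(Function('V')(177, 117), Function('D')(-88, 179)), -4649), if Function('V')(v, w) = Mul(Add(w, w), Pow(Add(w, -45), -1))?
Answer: Rational(-17883, 4) ≈ -4470.8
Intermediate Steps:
Function('D')(g, X) = 175
Function('V')(v, w) = Mul(2, w, Pow(Add(-45, w), -1)) (Function('V')(v, w) = Mul(Mul(2, w), Pow(Add(-45, w), -1)) = Mul(2, w, Pow(Add(-45, w), -1)))
Add(Add(Function('V')(177, 117), Function('D')(-88, 179)), -4649) = Add(Add(Mul(2, 117, Pow(Add(-45, 117), -1)), 175), -4649) = Add(Add(Mul(2, 117, Pow(72, -1)), 175), -4649) = Add(Add(Mul(2, 117, Rational(1, 72)), 175), -4649) = Add(Add(Rational(13, 4), 175), -4649) = Add(Rational(713, 4), -4649) = Rational(-17883, 4)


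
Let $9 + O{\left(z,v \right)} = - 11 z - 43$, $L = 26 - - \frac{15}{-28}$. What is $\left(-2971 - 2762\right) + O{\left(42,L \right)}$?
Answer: $-6247$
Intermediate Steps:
$L = \frac{713}{28}$ ($L = 26 - \left(-15\right) \left(- \frac{1}{28}\right) = 26 - \frac{15}{28} = \frac{713}{28} \approx 25.464$)
$O{\left(z,v \right)} = -52 - 11 z$ ($O{\left(z,v \right)} = -9 - \left(43 + 11 z\right) = -52 - 11 z$)
$\left(-2971 - 2762\right) + O{\left(42,L \right)} = \left(-2971 - 2762\right) - 514 = -5733 - 514 = -6247$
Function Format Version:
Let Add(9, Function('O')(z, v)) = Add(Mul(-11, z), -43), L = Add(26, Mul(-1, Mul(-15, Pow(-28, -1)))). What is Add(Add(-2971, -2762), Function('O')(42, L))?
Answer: -6247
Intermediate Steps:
L = Rational(713, 28) (L = Add(26, Mul(-1, Mul(-15, Rational(-1, 28)))) = Add(26, Mul(-1, Rational(15, 28))) = Add(26, Rational(-15, 28)) = Rational(713, 28) ≈ 25.464)
Function('O')(z, v) = Add(-52, Mul(-11, z)) (Function('O')(z, v) = Add(-9, Add(Mul(-11, z), -43)) = Add(-9, Add(-43, Mul(-11, z))) = Add(-52, Mul(-11, z)))
Add(Add(-2971, -2762), Function('O')(42, L)) = Add(Add(-2971, -2762), Add(-52, Mul(-11, 42))) = Add(-5733, Add(-52, -462)) = Add(-5733, -514) = -6247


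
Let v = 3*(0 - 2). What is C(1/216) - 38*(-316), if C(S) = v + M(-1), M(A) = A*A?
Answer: 12003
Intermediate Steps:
M(A) = A**2
v = -6 (v = 3*(-2) = -6)
C(S) = -5 (C(S) = -6 + (-1)**2 = -6 + 1 = -5)
C(1/216) - 38*(-316) = -5 - 38*(-316) = -5 - 1*(-12008) = -5 + 12008 = 12003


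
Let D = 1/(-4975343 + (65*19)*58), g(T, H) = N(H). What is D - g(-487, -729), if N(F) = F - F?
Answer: -1/4903713 ≈ -2.0393e-7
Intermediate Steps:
N(F) = 0
g(T, H) = 0
D = -1/4903713 (D = 1/(-4975343 + 1235*58) = 1/(-4975343 + 71630) = 1/(-4903713) = -1/4903713 ≈ -2.0393e-7)
D - g(-487, -729) = -1/4903713 - 1*0 = -1/4903713 + 0 = -1/4903713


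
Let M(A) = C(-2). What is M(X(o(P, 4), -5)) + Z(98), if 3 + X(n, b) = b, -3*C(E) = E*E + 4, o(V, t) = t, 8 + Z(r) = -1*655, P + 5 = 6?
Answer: -1997/3 ≈ -665.67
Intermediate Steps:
P = 1 (P = -5 + 6 = 1)
Z(r) = -663 (Z(r) = -8 - 1*655 = -8 - 655 = -663)
C(E) = -4/3 - E²/3 (C(E) = -(E*E + 4)/3 = -(E² + 4)/3 = -(4 + E²)/3 = -4/3 - E²/3)
X(n, b) = -3 + b
M(A) = -8/3 (M(A) = -4/3 - ⅓*(-2)² = -4/3 - ⅓*4 = -4/3 - 4/3 = -8/3)
M(X(o(P, 4), -5)) + Z(98) = -8/3 - 663 = -1997/3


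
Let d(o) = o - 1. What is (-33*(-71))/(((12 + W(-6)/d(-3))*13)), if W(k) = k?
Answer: 1562/117 ≈ 13.350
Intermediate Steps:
d(o) = -1 + o
(-33*(-71))/(((12 + W(-6)/d(-3))*13)) = (-33*(-71))/(((12 - 6/(-1 - 3))*13)) = 2343/(((12 - 6/(-4))*13)) = 2343/(((12 - 6*(-¼))*13)) = 2343/(((12 + 3/2)*13)) = 2343/(((27/2)*13)) = 2343/(351/2) = 2343*(2/351) = 1562/117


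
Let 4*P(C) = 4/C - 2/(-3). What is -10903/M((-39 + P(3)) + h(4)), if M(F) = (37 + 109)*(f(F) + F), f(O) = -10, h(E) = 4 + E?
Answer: 10903/5913 ≈ 1.8439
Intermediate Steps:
P(C) = 1/6 + 1/C (P(C) = (4/C - 2/(-3))/4 = (4/C - 2*(-1/3))/4 = (4/C + 2/3)/4 = (2/3 + 4/C)/4 = 1/6 + 1/C)
M(F) = -1460 + 146*F (M(F) = (37 + 109)*(-10 + F) = 146*(-10 + F) = -1460 + 146*F)
-10903/M((-39 + P(3)) + h(4)) = -10903/(-1460 + 146*((-39 + (1/6)*(6 + 3)/3) + (4 + 4))) = -10903/(-1460 + 146*((-39 + (1/6)*(1/3)*9) + 8)) = -10903/(-1460 + 146*((-39 + 1/2) + 8)) = -10903/(-1460 + 146*(-77/2 + 8)) = -10903/(-1460 + 146*(-61/2)) = -10903/(-1460 - 4453) = -10903/(-5913) = -10903*(-1/5913) = 10903/5913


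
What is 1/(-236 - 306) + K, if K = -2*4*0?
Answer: -1/542 ≈ -0.0018450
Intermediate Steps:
K = 0 (K = -8*0 = 0)
1/(-236 - 306) + K = 1/(-236 - 306) + 0 = 1/(-542) + 0 = -1/542 + 0 = -1/542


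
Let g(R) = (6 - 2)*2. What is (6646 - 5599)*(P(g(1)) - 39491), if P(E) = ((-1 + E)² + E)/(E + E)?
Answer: -661493553/16 ≈ -4.1343e+7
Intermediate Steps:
g(R) = 8 (g(R) = 4*2 = 8)
P(E) = (E + (-1 + E)²)/(2*E) (P(E) = (E + (-1 + E)²)/((2*E)) = (E + (-1 + E)²)*(1/(2*E)) = (E + (-1 + E)²)/(2*E))
(6646 - 5599)*(P(g(1)) - 39491) = (6646 - 5599)*((½)*(8 + (-1 + 8)²)/8 - 39491) = 1047*((½)*(⅛)*(8 + 7²) - 39491) = 1047*((½)*(⅛)*(8 + 49) - 39491) = 1047*((½)*(⅛)*57 - 39491) = 1047*(57/16 - 39491) = 1047*(-631799/16) = -661493553/16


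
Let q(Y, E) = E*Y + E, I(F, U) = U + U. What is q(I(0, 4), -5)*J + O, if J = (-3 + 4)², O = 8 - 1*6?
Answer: -43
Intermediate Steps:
I(F, U) = 2*U
O = 2 (O = 8 - 6 = 2)
q(Y, E) = E + E*Y
J = 1 (J = 1² = 1)
q(I(0, 4), -5)*J + O = -5*(1 + 2*4)*1 + 2 = -5*(1 + 8)*1 + 2 = -5*9*1 + 2 = -45*1 + 2 = -45 + 2 = -43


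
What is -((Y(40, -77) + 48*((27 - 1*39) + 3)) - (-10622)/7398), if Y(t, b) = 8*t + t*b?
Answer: 11801897/3699 ≈ 3190.6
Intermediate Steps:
Y(t, b) = 8*t + b*t
-((Y(40, -77) + 48*((27 - 1*39) + 3)) - (-10622)/7398) = -((40*(8 - 77) + 48*((27 - 1*39) + 3)) - (-10622)/7398) = -((40*(-69) + 48*((27 - 39) + 3)) - (-10622)/7398) = -((-2760 + 48*(-12 + 3)) - 1*(-5311/3699)) = -((-2760 + 48*(-9)) + 5311/3699) = -((-2760 - 432) + 5311/3699) = -(-3192 + 5311/3699) = -1*(-11801897/3699) = 11801897/3699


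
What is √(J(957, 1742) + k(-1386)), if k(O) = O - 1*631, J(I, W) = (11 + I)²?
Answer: √935007 ≈ 966.96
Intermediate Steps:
k(O) = -631 + O (k(O) = O - 631 = -631 + O)
√(J(957, 1742) + k(-1386)) = √((11 + 957)² + (-631 - 1386)) = √(968² - 2017) = √(937024 - 2017) = √935007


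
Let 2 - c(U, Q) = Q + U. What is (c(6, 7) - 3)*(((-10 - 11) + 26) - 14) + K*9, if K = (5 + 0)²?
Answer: 351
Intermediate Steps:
K = 25 (K = 5² = 25)
c(U, Q) = 2 - Q - U (c(U, Q) = 2 - (Q + U) = 2 + (-Q - U) = 2 - Q - U)
(c(6, 7) - 3)*(((-10 - 11) + 26) - 14) + K*9 = ((2 - 1*7 - 1*6) - 3)*(((-10 - 11) + 26) - 14) + 25*9 = ((2 - 7 - 6) - 3)*((-21 + 26) - 14) + 225 = (-11 - 3)*(5 - 14) + 225 = -14*(-9) + 225 = 126 + 225 = 351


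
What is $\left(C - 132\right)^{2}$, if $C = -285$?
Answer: $173889$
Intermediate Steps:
$\left(C - 132\right)^{2} = \left(-285 - 132\right)^{2} = \left(-417\right)^{2} = 173889$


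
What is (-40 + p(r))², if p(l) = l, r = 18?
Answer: 484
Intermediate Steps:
(-40 + p(r))² = (-40 + 18)² = (-22)² = 484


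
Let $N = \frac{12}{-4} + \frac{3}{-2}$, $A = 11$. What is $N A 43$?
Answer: $- \frac{4257}{2} \approx -2128.5$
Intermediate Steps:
$N = - \frac{9}{2}$ ($N = 12 \left(- \frac{1}{4}\right) + 3 \left(- \frac{1}{2}\right) = -3 - \frac{3}{2} = - \frac{9}{2} \approx -4.5$)
$N A 43 = \left(- \frac{9}{2}\right) 11 \cdot 43 = \left(- \frac{99}{2}\right) 43 = - \frac{4257}{2}$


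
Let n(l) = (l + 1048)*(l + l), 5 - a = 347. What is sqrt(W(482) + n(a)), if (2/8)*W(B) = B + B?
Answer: 2*I*sqrt(119762) ≈ 692.13*I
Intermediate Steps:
a = -342 (a = 5 - 1*347 = 5 - 347 = -342)
W(B) = 8*B (W(B) = 4*(B + B) = 4*(2*B) = 8*B)
n(l) = 2*l*(1048 + l) (n(l) = (1048 + l)*(2*l) = 2*l*(1048 + l))
sqrt(W(482) + n(a)) = sqrt(8*482 + 2*(-342)*(1048 - 342)) = sqrt(3856 + 2*(-342)*706) = sqrt(3856 - 482904) = sqrt(-479048) = 2*I*sqrt(119762)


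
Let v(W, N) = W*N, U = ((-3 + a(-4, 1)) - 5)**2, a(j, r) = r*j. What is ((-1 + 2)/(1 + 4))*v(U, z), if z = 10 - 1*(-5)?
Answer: 432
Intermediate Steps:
z = 15 (z = 10 + 5 = 15)
a(j, r) = j*r
U = 144 (U = ((-3 - 4*1) - 5)**2 = ((-3 - 4) - 5)**2 = (-7 - 5)**2 = (-12)**2 = 144)
v(W, N) = N*W
((-1 + 2)/(1 + 4))*v(U, z) = ((-1 + 2)/(1 + 4))*(15*144) = (1/5)*2160 = 432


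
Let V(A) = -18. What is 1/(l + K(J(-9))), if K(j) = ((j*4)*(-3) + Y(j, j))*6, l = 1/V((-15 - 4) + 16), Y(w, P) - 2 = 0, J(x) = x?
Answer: 18/11879 ≈ 0.0015153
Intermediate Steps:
Y(w, P) = 2 (Y(w, P) = 2 + 0 = 2)
l = -1/18 (l = 1/(-18) = -1/18 ≈ -0.055556)
K(j) = 12 - 72*j (K(j) = ((j*4)*(-3) + 2)*6 = ((4*j)*(-3) + 2)*6 = (-12*j + 2)*6 = (2 - 12*j)*6 = 12 - 72*j)
1/(l + K(J(-9))) = 1/(-1/18 + (12 - 72*(-9))) = 1/(-1/18 + (12 + 648)) = 1/(-1/18 + 660) = 1/(11879/18) = 18/11879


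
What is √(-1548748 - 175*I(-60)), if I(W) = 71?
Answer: I*√1561173 ≈ 1249.5*I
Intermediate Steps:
√(-1548748 - 175*I(-60)) = √(-1548748 - 175*71) = √(-1548748 - 12425) = √(-1561173) = I*√1561173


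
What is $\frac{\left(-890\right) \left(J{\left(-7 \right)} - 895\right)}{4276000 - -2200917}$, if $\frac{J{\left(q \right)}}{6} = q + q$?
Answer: $\frac{871310}{6476917} \approx 0.13453$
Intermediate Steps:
$J{\left(q \right)} = 12 q$ ($J{\left(q \right)} = 6 \left(q + q\right) = 6 \cdot 2 q = 12 q$)
$\frac{\left(-890\right) \left(J{\left(-7 \right)} - 895\right)}{4276000 - -2200917} = \frac{\left(-890\right) \left(12 \left(-7\right) - 895\right)}{4276000 - -2200917} = \frac{\left(-890\right) \left(-84 - 895\right)}{4276000 + 2200917} = \frac{\left(-890\right) \left(-979\right)}{6476917} = 871310 \cdot \frac{1}{6476917} = \frac{871310}{6476917}$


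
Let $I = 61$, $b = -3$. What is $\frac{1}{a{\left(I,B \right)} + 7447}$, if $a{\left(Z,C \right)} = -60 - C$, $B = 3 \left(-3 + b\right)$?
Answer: $\frac{1}{7405} \approx 0.00013504$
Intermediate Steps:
$B = -18$ ($B = 3 \left(-3 - 3\right) = 3 \left(-6\right) = -18$)
$\frac{1}{a{\left(I,B \right)} + 7447} = \frac{1}{\left(-60 - -18\right) + 7447} = \frac{1}{\left(-60 + 18\right) + 7447} = \frac{1}{-42 + 7447} = \frac{1}{7405}$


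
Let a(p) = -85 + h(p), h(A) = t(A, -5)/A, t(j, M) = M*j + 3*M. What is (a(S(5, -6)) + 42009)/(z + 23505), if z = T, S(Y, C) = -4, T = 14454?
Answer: 55897/50612 ≈ 1.1044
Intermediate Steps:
t(j, M) = 3*M + M*j
z = 14454
h(A) = (-15 - 5*A)/A (h(A) = (-5*(3 + A))/A = (-15 - 5*A)/A)
a(p) = -90 - 15/p (a(p) = -85 + (-5 - 15/p) = -90 - 15/p)
(a(S(5, -6)) + 42009)/(z + 23505) = ((-90 - 15/(-4)) + 42009)/(14454 + 23505) = ((-90 - 15*(-1/4)) + 42009)/37959 = ((-90 + 15/4) + 42009)*(1/37959) = (-345/4 + 42009)*(1/37959) = (167691/4)*(1/37959) = 55897/50612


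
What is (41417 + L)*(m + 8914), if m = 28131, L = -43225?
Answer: -66977360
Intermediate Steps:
(41417 + L)*(m + 8914) = (41417 - 43225)*(28131 + 8914) = -1808*37045 = -66977360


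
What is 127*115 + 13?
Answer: 14618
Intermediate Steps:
127*115 + 13 = 14605 + 13 = 14618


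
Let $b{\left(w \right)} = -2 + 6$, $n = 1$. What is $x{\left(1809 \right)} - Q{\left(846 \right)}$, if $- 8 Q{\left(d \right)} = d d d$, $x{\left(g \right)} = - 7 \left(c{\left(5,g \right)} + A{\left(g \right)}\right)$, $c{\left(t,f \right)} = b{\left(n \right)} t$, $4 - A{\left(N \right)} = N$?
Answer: $75699462$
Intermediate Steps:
$A{\left(N \right)} = 4 - N$
$b{\left(w \right)} = 4$
$c{\left(t,f \right)} = 4 t$
$x{\left(g \right)} = -168 + 7 g$ ($x{\left(g \right)} = - 7 \left(4 \cdot 5 - \left(-4 + g\right)\right) = - 7 \left(20 - \left(-4 + g\right)\right) = - 7 \left(24 - g\right) = -168 + 7 g$)
$Q{\left(d \right)} = - \frac{d^{3}}{8}$ ($Q{\left(d \right)} = - \frac{d d d}{8} = - \frac{d^{2} d}{8} = - \frac{d^{3}}{8}$)
$x{\left(1809 \right)} - Q{\left(846 \right)} = \left(-168 + 7 \cdot 1809\right) - - \frac{846^{3}}{8} = \left(-168 + 12663\right) - \left(- \frac{1}{8}\right) 605495736 = 12495 - -75686967 = 12495 + 75686967 = 75699462$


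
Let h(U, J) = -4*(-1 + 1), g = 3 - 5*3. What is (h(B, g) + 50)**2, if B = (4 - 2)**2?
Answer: 2500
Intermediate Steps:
B = 4 (B = 2**2 = 4)
g = -12 (g = 3 - 15 = -12)
h(U, J) = 0 (h(U, J) = -4*0 = 0)
(h(B, g) + 50)**2 = (0 + 50)**2 = 50**2 = 2500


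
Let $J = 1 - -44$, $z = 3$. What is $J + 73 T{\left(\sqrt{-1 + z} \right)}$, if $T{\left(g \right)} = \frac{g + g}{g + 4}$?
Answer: $\frac{169}{7} + \frac{292 \sqrt{2}}{7} \approx 83.136$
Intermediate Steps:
$J = 45$ ($J = 1 + 44 = 45$)
$T{\left(g \right)} = \frac{2 g}{4 + g}$
$J + 73 T{\left(\sqrt{-1 + z} \right)} = 45 + 73 \frac{2 \sqrt{-1 + 3}}{4 + \sqrt{-1 + 3}} = 45 + 73 \frac{2 \sqrt{2}}{4 + \sqrt{2}} = 45 + \frac{146 \sqrt{2}}{4 + \sqrt{2}}$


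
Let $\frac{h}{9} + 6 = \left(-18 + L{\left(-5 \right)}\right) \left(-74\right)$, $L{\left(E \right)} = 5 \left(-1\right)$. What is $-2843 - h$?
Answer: $-18107$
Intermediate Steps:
$L{\left(E \right)} = -5$
$h = 15264$ ($h = -54 + 9 \left(-18 - 5\right) \left(-74\right) = -54 + 9 \left(\left(-23\right) \left(-74\right)\right) = -54 + 9 \cdot 1702 = -54 + 15318 = 15264$)
$-2843 - h = -2843 - 15264 = -18107$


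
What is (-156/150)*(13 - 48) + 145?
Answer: 907/5 ≈ 181.40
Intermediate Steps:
(-156/150)*(13 - 48) + 145 = -156*1/150*(-35) + 145 = -26/25*(-35) + 145 = 182/5 + 145 = 907/5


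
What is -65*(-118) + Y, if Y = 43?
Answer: 7713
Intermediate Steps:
-65*(-118) + Y = -65*(-118) + 43 = 7670 + 43 = 7713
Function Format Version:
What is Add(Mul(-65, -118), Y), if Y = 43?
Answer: 7713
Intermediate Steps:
Add(Mul(-65, -118), Y) = Add(Mul(-65, -118), 43) = Add(7670, 43) = 7713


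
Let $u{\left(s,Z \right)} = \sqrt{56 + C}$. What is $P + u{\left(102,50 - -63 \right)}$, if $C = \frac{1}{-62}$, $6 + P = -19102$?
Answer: $-19108 + \frac{\sqrt{215202}}{62} \approx -19101.0$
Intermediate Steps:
$P = -19108$ ($P = -6 - 19102 = -19108$)
$C = - \frac{1}{62} \approx -0.016129$
$u{\left(s,Z \right)} = \frac{\sqrt{215202}}{62}$ ($u{\left(s,Z \right)} = \sqrt{56 - \frac{1}{62}} = \sqrt{\frac{3471}{62}} = \frac{\sqrt{215202}}{62}$)
$P + u{\left(102,50 - -63 \right)} = -19108 + \frac{\sqrt{215202}}{62}$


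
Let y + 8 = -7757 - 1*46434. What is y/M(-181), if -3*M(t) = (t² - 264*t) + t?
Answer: 54199/26788 ≈ 2.0233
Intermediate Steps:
y = -54199 (y = -8 + (-7757 - 1*46434) = -8 + (-7757 - 46434) = -8 - 54191 = -54199)
M(t) = -t²/3 + 263*t/3 (M(t) = -((t² - 264*t) + t)/3 = -(t² - 263*t)/3 = -t²/3 + 263*t/3)
y/M(-181) = -54199*(-3/(181*(263 - 1*(-181)))) = -54199*(-3/(181*(263 + 181))) = -54199/((⅓)*(-181)*444) = -54199/(-26788) = -54199*(-1/26788) = 54199/26788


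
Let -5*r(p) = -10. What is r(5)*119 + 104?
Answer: 342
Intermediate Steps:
r(p) = 2 (r(p) = -⅕*(-10) = 2)
r(5)*119 + 104 = 2*119 + 104 = 238 + 104 = 342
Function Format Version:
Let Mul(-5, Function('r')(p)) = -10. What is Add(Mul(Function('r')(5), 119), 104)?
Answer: 342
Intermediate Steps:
Function('r')(p) = 2 (Function('r')(p) = Mul(Rational(-1, 5), -10) = 2)
Add(Mul(Function('r')(5), 119), 104) = Add(Mul(2, 119), 104) = Add(238, 104) = 342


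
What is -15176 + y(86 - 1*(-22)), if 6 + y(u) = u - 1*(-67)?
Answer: -15007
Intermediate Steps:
y(u) = 61 + u (y(u) = -6 + (u - 1*(-67)) = -6 + (u + 67) = -6 + (67 + u) = 61 + u)
-15176 + y(86 - 1*(-22)) = -15176 + (61 + (86 - 1*(-22))) = -15176 + (61 + (86 + 22)) = -15176 + (61 + 108) = -15176 + 169 = -15007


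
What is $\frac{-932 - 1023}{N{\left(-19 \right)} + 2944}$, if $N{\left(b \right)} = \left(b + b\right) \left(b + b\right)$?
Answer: $- \frac{1955}{4388} \approx -0.44553$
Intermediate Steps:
$N{\left(b \right)} = 4 b^{2}$ ($N{\left(b \right)} = 2 b 2 b = 4 b^{2}$)
$\frac{-932 - 1023}{N{\left(-19 \right)} + 2944} = \frac{-932 - 1023}{4 \left(-19\right)^{2} + 2944} = - \frac{1955}{4 \cdot 361 + 2944} = - \frac{1955}{1444 + 2944} = - \frac{1955}{4388}$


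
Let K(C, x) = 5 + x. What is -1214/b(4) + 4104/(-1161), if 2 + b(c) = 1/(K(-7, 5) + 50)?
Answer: 3114032/5117 ≈ 608.57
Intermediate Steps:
b(c) = -119/60 (b(c) = -2 + 1/((5 + 5) + 50) = -2 + 1/(10 + 50) = -2 + 1/60 = -119/60)
-1214/b(4) + 4104/(-1161) = -1214/(-119/60) + 4104/(-1161) = -1214*(-60/119) + 4104*(-1/1161) = 72840/119 - 152/43 = 3114032/5117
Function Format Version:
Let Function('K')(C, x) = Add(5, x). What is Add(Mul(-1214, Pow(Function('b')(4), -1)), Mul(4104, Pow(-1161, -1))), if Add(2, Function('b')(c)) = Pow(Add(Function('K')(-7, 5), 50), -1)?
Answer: Rational(3114032, 5117) ≈ 608.57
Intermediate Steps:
Function('b')(c) = Rational(-119, 60) (Function('b')(c) = Add(-2, Pow(Add(Add(5, 5), 50), -1)) = Add(-2, Pow(Add(10, 50), -1)) = Add(-2, Pow(60, -1)) = Add(-2, Rational(1, 60)) = Rational(-119, 60))
Add(Mul(-1214, Pow(Function('b')(4), -1)), Mul(4104, Pow(-1161, -1))) = Add(Mul(-1214, Pow(Rational(-119, 60), -1)), Mul(4104, Pow(-1161, -1))) = Add(Mul(-1214, Rational(-60, 119)), Mul(4104, Rational(-1, 1161))) = Add(Rational(72840, 119), Rational(-152, 43)) = Rational(3114032, 5117)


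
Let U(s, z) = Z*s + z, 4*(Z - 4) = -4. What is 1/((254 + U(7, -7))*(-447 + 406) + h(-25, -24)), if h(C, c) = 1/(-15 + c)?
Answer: -39/428533 ≈ -9.1008e-5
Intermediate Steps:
Z = 3 (Z = 4 + (¼)*(-4) = 4 - 1 = 3)
U(s, z) = z + 3*s (U(s, z) = 3*s + z = z + 3*s)
1/((254 + U(7, -7))*(-447 + 406) + h(-25, -24)) = 1/((254 + (-7 + 3*7))*(-447 + 406) + 1/(-15 - 24)) = 1/((254 + (-7 + 21))*(-41) + 1/(-39)) = 1/((254 + 14)*(-41) - 1/39) = 1/(268*(-41) - 1/39) = 1/(-10988 - 1/39) = 1/(-428533/39) = -39/428533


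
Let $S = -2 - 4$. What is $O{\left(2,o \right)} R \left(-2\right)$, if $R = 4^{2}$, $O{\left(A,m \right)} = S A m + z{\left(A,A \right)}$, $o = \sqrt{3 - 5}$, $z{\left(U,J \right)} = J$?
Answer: $-64 + 384 i \sqrt{2} \approx -64.0 + 543.06 i$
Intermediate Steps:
$o = i \sqrt{2}$ ($o = \sqrt{-2} = i \sqrt{2} \approx 1.4142 i$)
$S = -6$ ($S = -2 - 4 = -6$)
$O{\left(A,m \right)} = A - 6 A m$ ($O{\left(A,m \right)} = - 6 A m + A = A - 6 A m$)
$R = 16$
$O{\left(2,o \right)} R \left(-2\right) = 2 \left(1 - 6 i \sqrt{2}\right) 16 \left(-2\right) = \left(2 - 12 i \sqrt{2}\right) 16 \left(-2\right) = \left(32 - 192 i \sqrt{2}\right) \left(-2\right) = -64 + 384 i \sqrt{2}$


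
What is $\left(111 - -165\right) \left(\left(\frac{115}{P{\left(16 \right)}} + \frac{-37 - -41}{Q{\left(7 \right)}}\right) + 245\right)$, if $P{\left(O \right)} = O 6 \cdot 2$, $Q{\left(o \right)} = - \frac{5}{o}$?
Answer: $\frac{5299177}{80} \approx 66240.0$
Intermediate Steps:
$P{\left(O \right)} = 12 O$ ($P{\left(O \right)} = 6 O 2 = 12 O$)
$\left(111 - -165\right) \left(\left(\frac{115}{P{\left(16 \right)}} + \frac{-37 - -41}{Q{\left(7 \right)}}\right) + 245\right) = \left(111 - -165\right) \left(\left(\frac{115}{12 \cdot 16} + \frac{-37 - -41}{\left(-5\right) \frac{1}{7}}\right) + 245\right) = \left(111 + 165\right) \left(\left(\frac{115}{192} + \frac{-37 + 41}{\left(-5\right) \frac{1}{7}}\right) + 245\right) = 276 \left(\left(115 \cdot \frac{1}{192} + \frac{4}{- \frac{5}{7}}\right) + 245\right) = 276 \left(\left(\frac{115}{192} + 4 \left(- \frac{7}{5}\right)\right) + 245\right) = 276 \left(\left(\frac{115}{192} - \frac{28}{5}\right) + 245\right) = 276 \left(- \frac{4801}{960} + 245\right) = 276 \cdot \frac{230399}{960} = \frac{5299177}{80}$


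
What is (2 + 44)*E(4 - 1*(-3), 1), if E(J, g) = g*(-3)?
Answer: -138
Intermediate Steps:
E(J, g) = -3*g
(2 + 44)*E(4 - 1*(-3), 1) = (2 + 44)*(-3*1) = 46*(-3) = -138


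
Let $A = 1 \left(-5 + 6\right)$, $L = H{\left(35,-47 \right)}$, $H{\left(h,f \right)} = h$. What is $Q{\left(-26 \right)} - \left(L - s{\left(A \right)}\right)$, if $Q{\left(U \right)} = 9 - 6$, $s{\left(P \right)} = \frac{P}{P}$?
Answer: $-31$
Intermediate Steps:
$L = 35$
$A = 1$ ($A = 1 \cdot 1 = 1$)
$s{\left(P \right)} = 1$
$Q{\left(U \right)} = 3$ ($Q{\left(U \right)} = 9 - 6 = 3$)
$Q{\left(-26 \right)} - \left(L - s{\left(A \right)}\right) = 3 - \left(35 - 1\right) = 3 - 34 = -31$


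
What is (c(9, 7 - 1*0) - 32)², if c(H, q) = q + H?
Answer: 256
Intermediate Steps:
c(H, q) = H + q
(c(9, 7 - 1*0) - 32)² = ((9 + (7 - 1*0)) - 32)² = ((9 + (7 + 0)) - 32)² = ((9 + 7) - 32)² = (16 - 32)² = (-16)² = 256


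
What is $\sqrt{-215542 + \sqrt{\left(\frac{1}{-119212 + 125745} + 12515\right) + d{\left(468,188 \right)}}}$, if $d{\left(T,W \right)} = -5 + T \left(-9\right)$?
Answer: $\frac{\sqrt{-9199351743238 + 6533 \sqrt{354159385055}}}{6533} \approx 464.17 i$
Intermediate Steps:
$d{\left(T,W \right)} = -5 - 9 T$
$\sqrt{-215542 + \sqrt{\left(\frac{1}{-119212 + 125745} + 12515\right) + d{\left(468,188 \right)}}} = \sqrt{-215542 + \sqrt{\left(\frac{1}{-119212 + 125745} + 12515\right) - 4217}} = \sqrt{-215542 + \sqrt{\left(\frac{1}{6533} + 12515\right) - 4217}} = \sqrt{-215542 + \sqrt{\frac{81760496}{6533} - 4217}} = \sqrt{-215542 + \sqrt{\frac{54210835}{6533}}} = \sqrt{-215542 + \frac{\sqrt{354159385055}}{6533}}$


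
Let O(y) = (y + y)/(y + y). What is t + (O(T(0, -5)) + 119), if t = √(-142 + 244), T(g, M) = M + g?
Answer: 120 + √102 ≈ 130.10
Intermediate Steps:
O(y) = 1 (O(y) = (2*y)/((2*y)) = (2*y)*(1/(2*y)) = 1)
t = √102 ≈ 10.100
t + (O(T(0, -5)) + 119) = √102 + (1 + 119) = √102 + 120 = 120 + √102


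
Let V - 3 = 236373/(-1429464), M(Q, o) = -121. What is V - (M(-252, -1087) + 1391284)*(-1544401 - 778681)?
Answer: 1539907116233057281/476488 ≈ 3.2318e+12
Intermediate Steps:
V = 1350673/476488 (V = 3 + 236373/(-1429464) = 3 + 236373*(-1/1429464) = 3 - 78791/476488 = 1350673/476488 ≈ 2.8346)
V - (M(-252, -1087) + 1391284)*(-1544401 - 778681) = 1350673/476488 - (-121 + 1391284)*(-1544401 - 778681) = 1350673/476488 - 1391163*(-2323082) = 1350673/476488 - 1*(-3231785724366) = 1350673/476488 + 3231785724366 = 1539907116233057281/476488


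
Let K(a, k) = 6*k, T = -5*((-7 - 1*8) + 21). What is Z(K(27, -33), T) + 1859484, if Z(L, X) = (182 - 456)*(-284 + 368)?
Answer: 1836468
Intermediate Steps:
T = -30 (T = -5*((-7 - 8) + 21) = -5*(-15 + 21) = -5*6 = -30)
Z(L, X) = -23016 (Z(L, X) = -274*84 = -23016)
Z(K(27, -33), T) + 1859484 = -23016 + 1859484 = 1836468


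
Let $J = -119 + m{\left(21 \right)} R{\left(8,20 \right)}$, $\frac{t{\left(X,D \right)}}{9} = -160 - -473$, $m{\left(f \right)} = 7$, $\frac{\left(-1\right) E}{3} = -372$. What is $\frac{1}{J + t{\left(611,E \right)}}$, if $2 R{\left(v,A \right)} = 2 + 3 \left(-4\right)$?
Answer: $\frac{1}{2663} \approx 0.00037552$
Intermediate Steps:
$E = 1116$ ($E = \left(-3\right) \left(-372\right) = 1116$)
$R{\left(v,A \right)} = -5$ ($R{\left(v,A \right)} = \frac{2 + 3 \left(-4\right)}{2} = \frac{2 - 12}{2} = \frac{1}{2} \left(-10\right) = -5$)
$t{\left(X,D \right)} = 2817$ ($t{\left(X,D \right)} = 9 \left(-160 - -473\right) = 9 \left(-160 + 473\right) = 9 \cdot 313 = 2817$)
$J = -154$ ($J = -119 + 7 \left(-5\right) = -119 - 35 = -154$)
$\frac{1}{J + t{\left(611,E \right)}} = \frac{1}{-154 + 2817} = \frac{1}{2663}$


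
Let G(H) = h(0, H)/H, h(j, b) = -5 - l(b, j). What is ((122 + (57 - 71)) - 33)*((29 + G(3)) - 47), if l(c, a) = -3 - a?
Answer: -1400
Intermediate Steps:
h(j, b) = -2 + j (h(j, b) = -5 - (-3 - j) = -5 + (3 + j) = -2 + j)
G(H) = -2/H (G(H) = (-2 + 0)/H = -2/H)
((122 + (57 - 71)) - 33)*((29 + G(3)) - 47) = ((122 + (57 - 71)) - 33)*((29 - 2/3) - 47) = ((122 - 14) - 33)*((29 - 2*⅓) - 47) = (108 - 33)*((29 - ⅔) - 47) = 75*(85/3 - 47) = 75*(-56/3) = -1400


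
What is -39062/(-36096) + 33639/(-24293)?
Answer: -132650089/438440064 ≈ -0.30255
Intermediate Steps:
-39062/(-36096) + 33639/(-24293) = -39062*(-1/36096) + 33639*(-1/24293) = 19531/18048 - 33639/24293 = -132650089/438440064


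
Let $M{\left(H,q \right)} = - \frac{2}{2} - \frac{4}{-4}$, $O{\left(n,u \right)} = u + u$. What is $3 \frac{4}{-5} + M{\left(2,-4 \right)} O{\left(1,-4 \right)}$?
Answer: $- \frac{12}{5} \approx -2.4$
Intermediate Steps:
$O{\left(n,u \right)} = 2 u$
$M{\left(H,q \right)} = 0$ ($M{\left(H,q \right)} = \left(-2\right) \frac{1}{2} - -1 = -1 + 1 = 0$)
$3 \frac{4}{-5} + M{\left(2,-4 \right)} O{\left(1,-4 \right)} = 3 \frac{4}{-5} + 0 \cdot 2 \left(-4\right) = 3 \cdot 4 \left(- \frac{1}{5}\right) + 0 \left(-8\right) = 3 \left(- \frac{4}{5}\right) + 0 = - \frac{12}{5} + 0 = - \frac{12}{5}$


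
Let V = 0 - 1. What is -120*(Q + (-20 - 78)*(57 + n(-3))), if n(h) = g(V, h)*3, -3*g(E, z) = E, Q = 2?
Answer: 681840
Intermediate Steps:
V = -1
g(E, z) = -E/3
n(h) = 1 (n(h) = -1/3*(-1)*3 = (1/3)*3 = 1)
-120*(Q + (-20 - 78)*(57 + n(-3))) = -120*(2 + (-20 - 78)*(57 + 1)) = -120*(2 - 98*58) = -120*(2 - 5684) = -120*(-5682) = 681840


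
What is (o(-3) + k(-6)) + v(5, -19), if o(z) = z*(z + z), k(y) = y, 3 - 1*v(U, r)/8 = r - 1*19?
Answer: 340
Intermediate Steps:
v(U, r) = 176 - 8*r (v(U, r) = 24 - 8*(r - 1*19) = 24 - 8*(r - 19) = 24 - 8*(-19 + r) = 24 + (152 - 8*r) = 176 - 8*r)
o(z) = 2*z**2 (o(z) = z*(2*z) = 2*z**2)
(o(-3) + k(-6)) + v(5, -19) = (2*(-3)**2 - 6) + (176 - 8*(-19)) = (2*9 - 6) + (176 + 152) = (18 - 6) + 328 = 12 + 328 = 340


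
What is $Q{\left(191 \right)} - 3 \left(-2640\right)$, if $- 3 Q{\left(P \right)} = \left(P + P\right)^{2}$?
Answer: $- \frac{122164}{3} \approx -40721.0$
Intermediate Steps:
$Q{\left(P \right)} = - \frac{4 P^{2}}{3}$ ($Q{\left(P \right)} = - \frac{\left(P + P\right)^{2}}{3} = - \frac{\left(2 P\right)^{2}}{3} = - \frac{4 P^{2}}{3}$)
$Q{\left(191 \right)} - 3 \left(-2640\right) = - \frac{4 \cdot 191^{2}}{3} - 3 \left(-2640\right) = \left(- \frac{4}{3}\right) 36481 - -7920 = - \frac{145924}{3} + 7920 = - \frac{122164}{3}$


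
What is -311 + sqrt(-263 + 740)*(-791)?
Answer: -311 - 2373*sqrt(53) ≈ -17587.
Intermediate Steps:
-311 + sqrt(-263 + 740)*(-791) = -311 + sqrt(477)*(-791) = -311 + (3*sqrt(53))*(-791) = -311 - 2373*sqrt(53)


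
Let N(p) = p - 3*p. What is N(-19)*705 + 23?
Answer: 26813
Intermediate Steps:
N(p) = -2*p
N(-19)*705 + 23 = -2*(-19)*705 + 23 = 38*705 + 23 = 26790 + 23 = 26813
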